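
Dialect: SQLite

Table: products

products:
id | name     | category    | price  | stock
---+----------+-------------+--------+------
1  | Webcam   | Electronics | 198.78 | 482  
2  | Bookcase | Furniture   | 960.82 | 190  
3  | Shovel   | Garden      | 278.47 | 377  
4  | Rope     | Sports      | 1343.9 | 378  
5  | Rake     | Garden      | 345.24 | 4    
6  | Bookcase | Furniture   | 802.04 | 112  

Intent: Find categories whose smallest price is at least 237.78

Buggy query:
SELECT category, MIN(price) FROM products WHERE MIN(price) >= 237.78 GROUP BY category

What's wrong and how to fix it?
Bug: MIN() in WHERE is a misuse of aggregate

Fix: Replace WHERE with HAVING after the GROUP BY

Corrected query:
SELECT category, MIN(price) FROM products GROUP BY category HAVING MIN(price) >= 237.78

Result:
category  | MIN(price)
----------+-----------
Furniture | 802.04    
Garden    | 278.47    
Sports    | 1343.9    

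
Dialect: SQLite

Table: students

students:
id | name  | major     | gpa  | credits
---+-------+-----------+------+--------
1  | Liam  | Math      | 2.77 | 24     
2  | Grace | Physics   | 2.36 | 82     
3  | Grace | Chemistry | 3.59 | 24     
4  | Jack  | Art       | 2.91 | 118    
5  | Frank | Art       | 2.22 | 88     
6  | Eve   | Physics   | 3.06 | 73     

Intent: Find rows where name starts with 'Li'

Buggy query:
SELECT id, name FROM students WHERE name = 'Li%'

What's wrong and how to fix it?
Bug: '=' compares the literal string including the % character; pattern matching needs LIKE

Fix: Replace '=' with LIKE so 'Li%' is treated as a pattern

Corrected query:
SELECT id, name FROM students WHERE name LIKE 'Li%'

Result:
id | name
---+-----
1  | Liam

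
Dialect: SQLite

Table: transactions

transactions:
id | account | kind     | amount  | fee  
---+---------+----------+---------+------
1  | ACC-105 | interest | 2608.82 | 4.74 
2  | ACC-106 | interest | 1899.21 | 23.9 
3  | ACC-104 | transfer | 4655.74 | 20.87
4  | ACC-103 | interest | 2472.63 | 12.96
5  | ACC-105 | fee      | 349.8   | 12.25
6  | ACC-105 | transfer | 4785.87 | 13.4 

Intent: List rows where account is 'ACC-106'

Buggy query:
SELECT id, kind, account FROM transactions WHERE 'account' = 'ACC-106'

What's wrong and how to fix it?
Bug: Single quotes denote string literals in SQL; the column name is being compared as a constant string

Fix: Reference the column as account without single quotes

Corrected query:
SELECT id, kind, account FROM transactions WHERE account = 'ACC-106'

Result:
id | kind     | account
---+----------+--------
2  | interest | ACC-106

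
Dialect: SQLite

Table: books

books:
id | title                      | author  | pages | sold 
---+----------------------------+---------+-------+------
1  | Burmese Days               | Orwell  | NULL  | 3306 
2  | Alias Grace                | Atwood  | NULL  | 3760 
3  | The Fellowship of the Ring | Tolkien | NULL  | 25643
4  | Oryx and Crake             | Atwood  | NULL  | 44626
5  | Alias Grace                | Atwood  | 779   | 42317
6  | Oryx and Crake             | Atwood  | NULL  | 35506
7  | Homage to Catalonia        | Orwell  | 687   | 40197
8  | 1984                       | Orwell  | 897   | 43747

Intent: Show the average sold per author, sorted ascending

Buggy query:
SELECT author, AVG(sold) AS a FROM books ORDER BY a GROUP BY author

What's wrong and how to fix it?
Bug: ORDER BY appears before GROUP BY; SQL clause order requires GROUP BY first

Fix: Reorder: SELECT … FROM … GROUP BY … ORDER BY …

Corrected query:
SELECT author, AVG(sold) AS a FROM books GROUP BY author ORDER BY a

Result:
author  | a           
--------+-------------
Tolkien | 25643       
Orwell  | 29083.333333
Atwood  | 31552.25    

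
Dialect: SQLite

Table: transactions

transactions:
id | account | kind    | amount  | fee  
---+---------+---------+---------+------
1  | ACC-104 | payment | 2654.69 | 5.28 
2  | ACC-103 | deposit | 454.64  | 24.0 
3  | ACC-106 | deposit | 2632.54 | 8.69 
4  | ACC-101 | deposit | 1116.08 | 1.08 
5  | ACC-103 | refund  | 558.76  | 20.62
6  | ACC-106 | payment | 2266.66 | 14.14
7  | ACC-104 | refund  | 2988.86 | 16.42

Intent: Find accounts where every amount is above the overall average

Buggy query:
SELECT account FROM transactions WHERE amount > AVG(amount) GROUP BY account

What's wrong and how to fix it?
Bug: WHERE evaluates per row before aggregation, so AVG() is unavailable

Fix: Use a subquery for AVG and a HAVING MIN(...) filter so the condition holds for every row in the group

Corrected query:
SELECT account FROM transactions GROUP BY account HAVING MIN(amount) > (SELECT AVG(amount) FROM transactions)

Result:
account
-------
ACC-104
ACC-106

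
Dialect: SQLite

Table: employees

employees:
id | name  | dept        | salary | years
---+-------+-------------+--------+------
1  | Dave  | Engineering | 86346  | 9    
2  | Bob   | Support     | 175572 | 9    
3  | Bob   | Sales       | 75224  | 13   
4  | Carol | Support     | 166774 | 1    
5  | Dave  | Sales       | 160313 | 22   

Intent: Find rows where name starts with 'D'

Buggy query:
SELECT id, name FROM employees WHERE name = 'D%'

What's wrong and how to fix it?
Bug: '=' compares the literal string including the % character; pattern matching needs LIKE

Fix: Use LIKE for wildcard pattern matching

Corrected query:
SELECT id, name FROM employees WHERE name LIKE 'D%'

Result:
id | name
---+-----
1  | Dave
5  | Dave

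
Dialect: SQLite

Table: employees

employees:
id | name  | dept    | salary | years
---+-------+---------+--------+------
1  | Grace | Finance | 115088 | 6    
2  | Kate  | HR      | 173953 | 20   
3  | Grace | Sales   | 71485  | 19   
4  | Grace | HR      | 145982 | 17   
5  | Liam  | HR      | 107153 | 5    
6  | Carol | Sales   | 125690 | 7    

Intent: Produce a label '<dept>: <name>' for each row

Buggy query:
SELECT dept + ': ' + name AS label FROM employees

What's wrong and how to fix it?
Bug: '+' is numeric addition; on text columns SQLite converts them to 0 instead of concatenating

Fix: Use the || operator for string concatenation

Corrected query:
SELECT dept || ': ' || name AS label FROM employees

Result:
label         
--------------
Finance: Grace
HR: Kate      
Sales: Grace  
HR: Grace     
HR: Liam      
Sales: Carol  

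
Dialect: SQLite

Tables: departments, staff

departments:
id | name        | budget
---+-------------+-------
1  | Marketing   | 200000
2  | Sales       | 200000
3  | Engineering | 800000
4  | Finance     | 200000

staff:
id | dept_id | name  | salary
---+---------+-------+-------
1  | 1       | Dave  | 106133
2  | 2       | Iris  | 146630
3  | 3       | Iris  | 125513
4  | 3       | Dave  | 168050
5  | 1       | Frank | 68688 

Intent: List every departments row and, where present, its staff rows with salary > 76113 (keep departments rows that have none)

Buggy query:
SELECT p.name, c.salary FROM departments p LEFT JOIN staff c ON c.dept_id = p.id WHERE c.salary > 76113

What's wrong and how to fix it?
Bug: Filtering c.salary in WHERE discards the NULL rows produced by LEFT JOIN, turning it into an inner join

Fix: Move the right-table condition into the ON clause so unmatched parents are kept

Corrected query:
SELECT p.name, c.salary FROM departments p LEFT JOIN staff c ON c.dept_id = p.id AND c.salary > 76113

Result:
name        | salary
------------+-------
Marketing   | 106133
Sales       | 146630
Engineering | 125513
Engineering | 168050
Finance     | NULL  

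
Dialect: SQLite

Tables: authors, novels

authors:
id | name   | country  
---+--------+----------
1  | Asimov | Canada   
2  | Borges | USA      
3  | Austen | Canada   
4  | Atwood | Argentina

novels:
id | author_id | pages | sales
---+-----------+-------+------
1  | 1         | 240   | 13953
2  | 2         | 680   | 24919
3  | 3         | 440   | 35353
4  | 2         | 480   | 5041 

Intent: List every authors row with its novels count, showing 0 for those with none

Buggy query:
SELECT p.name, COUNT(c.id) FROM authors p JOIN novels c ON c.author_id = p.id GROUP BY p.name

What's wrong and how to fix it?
Bug: An inner join excludes parents with zero children

Fix: Use LEFT JOIN so parents without children still appear (COUNT(c.id) gives 0)

Corrected query:
SELECT p.name, COUNT(c.id) FROM authors p LEFT JOIN novels c ON c.author_id = p.id GROUP BY p.name

Result:
name   | COUNT(c.id)
-------+------------
Asimov | 1          
Atwood | 0          
Austen | 1          
Borges | 2          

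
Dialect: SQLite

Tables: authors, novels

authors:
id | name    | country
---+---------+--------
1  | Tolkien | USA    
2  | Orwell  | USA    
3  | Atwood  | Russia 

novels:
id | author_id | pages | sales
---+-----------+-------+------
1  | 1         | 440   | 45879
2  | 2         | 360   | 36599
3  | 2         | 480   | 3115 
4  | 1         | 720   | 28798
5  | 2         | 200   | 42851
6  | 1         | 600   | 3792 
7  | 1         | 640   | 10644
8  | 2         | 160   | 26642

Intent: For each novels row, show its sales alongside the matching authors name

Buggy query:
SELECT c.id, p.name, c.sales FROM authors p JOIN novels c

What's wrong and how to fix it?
Bug: JOIN with no ON clause produces a cartesian product; every novels row pairs with every authors row

Fix: Add ON c.author_id = p.id to the JOIN

Corrected query:
SELECT c.id, p.name, c.sales FROM authors p JOIN novels c ON c.author_id = p.id

Result:
id | name    | sales
---+---------+------
1  | Tolkien | 45879
2  | Orwell  | 36599
3  | Orwell  | 3115 
4  | Tolkien | 28798
5  | Orwell  | 42851
6  | Tolkien | 3792 
7  | Tolkien | 10644
8  | Orwell  | 26642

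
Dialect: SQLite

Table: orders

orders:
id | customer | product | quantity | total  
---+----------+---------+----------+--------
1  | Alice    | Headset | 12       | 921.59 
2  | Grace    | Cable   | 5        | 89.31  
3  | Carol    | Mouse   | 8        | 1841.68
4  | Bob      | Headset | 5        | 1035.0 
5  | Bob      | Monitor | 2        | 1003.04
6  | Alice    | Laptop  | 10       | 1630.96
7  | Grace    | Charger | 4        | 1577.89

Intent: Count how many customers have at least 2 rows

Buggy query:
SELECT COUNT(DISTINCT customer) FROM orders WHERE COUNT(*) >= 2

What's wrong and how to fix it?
Bug: COUNT(*) cannot appear in WHERE; the per-group count doesn't exist yet

Fix: Group first with HAVING COUNT(*) >= 2, then COUNT the resulting groups

Corrected query:
SELECT COUNT(*) FROM (SELECT customer FROM orders GROUP BY customer HAVING COUNT(*) >= 2)

Result:
COUNT(*)
--------
3       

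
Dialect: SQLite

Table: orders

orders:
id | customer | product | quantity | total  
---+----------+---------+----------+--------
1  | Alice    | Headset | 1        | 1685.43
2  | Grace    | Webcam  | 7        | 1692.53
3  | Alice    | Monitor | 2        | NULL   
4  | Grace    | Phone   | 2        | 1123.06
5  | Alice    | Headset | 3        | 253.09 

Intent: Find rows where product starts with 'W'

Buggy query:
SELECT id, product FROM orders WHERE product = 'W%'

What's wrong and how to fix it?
Bug: '=' compares the literal string including the % character; pattern matching needs LIKE

Fix: Use LIKE for wildcard pattern matching

Corrected query:
SELECT id, product FROM orders WHERE product LIKE 'W%'

Result:
id | product
---+--------
2  | Webcam 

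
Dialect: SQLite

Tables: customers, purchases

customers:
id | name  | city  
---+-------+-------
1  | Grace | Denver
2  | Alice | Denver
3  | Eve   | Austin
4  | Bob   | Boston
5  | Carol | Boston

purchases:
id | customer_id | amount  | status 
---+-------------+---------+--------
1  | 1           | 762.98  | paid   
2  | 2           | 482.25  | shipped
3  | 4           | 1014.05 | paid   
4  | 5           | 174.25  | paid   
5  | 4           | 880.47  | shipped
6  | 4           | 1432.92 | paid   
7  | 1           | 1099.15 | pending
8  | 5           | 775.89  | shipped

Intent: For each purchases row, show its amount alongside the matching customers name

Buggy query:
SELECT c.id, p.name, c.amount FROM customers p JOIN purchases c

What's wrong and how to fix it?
Bug: JOIN with no ON clause produces a cartesian product; every purchases row pairs with every customers row

Fix: Specify the join condition linking the foreign key to the parent id

Corrected query:
SELECT c.id, p.name, c.amount FROM customers p JOIN purchases c ON c.customer_id = p.id

Result:
id | name  | amount 
---+-------+--------
1  | Grace | 762.98 
2  | Alice | 482.25 
3  | Bob   | 1014.05
4  | Carol | 174.25 
5  | Bob   | 880.47 
6  | Bob   | 1432.92
7  | Grace | 1099.15
8  | Carol | 775.89 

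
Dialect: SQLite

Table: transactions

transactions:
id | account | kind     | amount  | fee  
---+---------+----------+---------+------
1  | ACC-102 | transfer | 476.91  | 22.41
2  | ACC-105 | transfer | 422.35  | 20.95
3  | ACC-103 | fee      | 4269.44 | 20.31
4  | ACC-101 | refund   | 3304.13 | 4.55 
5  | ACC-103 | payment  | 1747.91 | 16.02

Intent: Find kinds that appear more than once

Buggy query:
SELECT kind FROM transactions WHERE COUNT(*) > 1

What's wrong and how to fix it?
Bug: WHERE can't reference COUNT(*); aggregates are computed after WHERE

Fix: GROUP BY kind, then filter groups with HAVING COUNT(*) > 1

Corrected query:
SELECT kind FROM transactions GROUP BY kind HAVING COUNT(*) > 1

Result:
kind    
--------
transfer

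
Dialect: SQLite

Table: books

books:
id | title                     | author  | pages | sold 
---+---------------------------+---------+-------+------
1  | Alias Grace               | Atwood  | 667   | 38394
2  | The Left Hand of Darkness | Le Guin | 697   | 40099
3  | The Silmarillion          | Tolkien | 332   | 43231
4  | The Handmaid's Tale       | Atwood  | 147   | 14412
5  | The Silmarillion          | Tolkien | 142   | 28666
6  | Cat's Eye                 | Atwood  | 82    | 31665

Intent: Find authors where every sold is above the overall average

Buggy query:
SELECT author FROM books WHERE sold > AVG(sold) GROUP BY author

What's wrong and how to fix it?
Bug: AVG() is an aggregate; it can't sit directly in WHERE

Fix: Use a subquery for AVG and a HAVING MIN(...) filter so the condition holds for every row in the group

Corrected query:
SELECT author FROM books GROUP BY author HAVING MIN(sold) > (SELECT AVG(sold) FROM books)

Result:
author 
-------
Le Guin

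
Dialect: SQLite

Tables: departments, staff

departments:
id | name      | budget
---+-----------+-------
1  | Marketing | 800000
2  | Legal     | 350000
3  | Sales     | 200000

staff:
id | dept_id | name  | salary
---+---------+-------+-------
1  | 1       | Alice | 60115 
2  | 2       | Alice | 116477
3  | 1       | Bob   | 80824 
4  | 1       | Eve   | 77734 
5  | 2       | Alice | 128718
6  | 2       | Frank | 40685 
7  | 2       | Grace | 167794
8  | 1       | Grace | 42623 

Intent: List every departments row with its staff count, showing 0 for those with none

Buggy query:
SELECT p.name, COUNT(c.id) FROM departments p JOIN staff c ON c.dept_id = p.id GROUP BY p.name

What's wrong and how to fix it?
Bug: INNER JOIN drops departments rows that have no matching staff rows

Fix: Switch to LEFT JOIN to retain unmatched parent rows

Corrected query:
SELECT p.name, COUNT(c.id) FROM departments p LEFT JOIN staff c ON c.dept_id = p.id GROUP BY p.name

Result:
name      | COUNT(c.id)
----------+------------
Legal     | 4          
Marketing | 4          
Sales     | 0          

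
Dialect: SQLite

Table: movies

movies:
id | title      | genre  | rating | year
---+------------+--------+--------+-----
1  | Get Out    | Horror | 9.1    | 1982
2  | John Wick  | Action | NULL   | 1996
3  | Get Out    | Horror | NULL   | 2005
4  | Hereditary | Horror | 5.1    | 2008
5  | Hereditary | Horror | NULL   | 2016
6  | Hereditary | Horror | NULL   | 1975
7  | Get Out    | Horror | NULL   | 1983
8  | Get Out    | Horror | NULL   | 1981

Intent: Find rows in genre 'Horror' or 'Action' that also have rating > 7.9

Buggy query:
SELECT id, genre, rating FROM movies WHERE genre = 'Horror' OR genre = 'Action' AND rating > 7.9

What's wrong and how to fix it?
Bug: Without parentheses, AND is evaluated before OR, so the rating filter only applies to the 'Action' branch

Fix: Group the OR with parentheses (or use IN), then AND the threshold

Corrected query:
SELECT id, genre, rating FROM movies WHERE (genre = 'Horror' OR genre = 'Action') AND rating > 7.9

Result:
id | genre  | rating
---+--------+-------
1  | Horror | 9.1   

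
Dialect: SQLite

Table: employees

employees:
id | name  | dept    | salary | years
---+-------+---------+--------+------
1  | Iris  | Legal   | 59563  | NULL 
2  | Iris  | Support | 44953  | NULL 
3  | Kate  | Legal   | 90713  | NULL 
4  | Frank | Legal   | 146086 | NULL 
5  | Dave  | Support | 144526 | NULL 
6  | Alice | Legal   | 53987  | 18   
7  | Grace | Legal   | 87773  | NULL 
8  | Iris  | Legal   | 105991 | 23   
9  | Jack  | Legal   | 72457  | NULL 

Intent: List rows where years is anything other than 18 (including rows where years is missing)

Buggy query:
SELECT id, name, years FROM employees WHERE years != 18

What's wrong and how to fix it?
Bug: Inequality against NULL is unknown, not true; rows with NULL are dropped

Fix: Add an explicit OR years IS NULL to include the missing-value rows

Corrected query:
SELECT id, name, years FROM employees WHERE years != 18 OR years IS NULL

Result:
id | name  | years
---+-------+------
1  | Iris  | NULL 
2  | Iris  | NULL 
3  | Kate  | NULL 
4  | Frank | NULL 
5  | Dave  | NULL 
7  | Grace | NULL 
8  | Iris  | 23   
9  | Jack  | NULL 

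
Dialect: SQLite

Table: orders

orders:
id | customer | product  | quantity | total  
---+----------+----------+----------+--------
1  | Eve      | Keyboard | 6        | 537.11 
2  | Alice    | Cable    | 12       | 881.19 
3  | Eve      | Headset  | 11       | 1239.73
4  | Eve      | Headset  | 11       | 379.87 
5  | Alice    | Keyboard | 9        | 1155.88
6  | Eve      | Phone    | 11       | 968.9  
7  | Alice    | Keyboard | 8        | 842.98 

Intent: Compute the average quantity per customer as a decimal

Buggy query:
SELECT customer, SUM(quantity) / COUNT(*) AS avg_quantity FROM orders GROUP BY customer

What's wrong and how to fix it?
Bug: Both operands are integers, so '/' performs integer division and truncates

Fix: Multiply by 1.0 (or CAST to REAL) to force floating-point division

Corrected query:
SELECT customer, SUM(quantity) * 1.0 / COUNT(*) AS avg_quantity FROM orders GROUP BY customer

Result:
customer | avg_quantity
---------+-------------
Alice    | 9.666667    
Eve      | 9.75        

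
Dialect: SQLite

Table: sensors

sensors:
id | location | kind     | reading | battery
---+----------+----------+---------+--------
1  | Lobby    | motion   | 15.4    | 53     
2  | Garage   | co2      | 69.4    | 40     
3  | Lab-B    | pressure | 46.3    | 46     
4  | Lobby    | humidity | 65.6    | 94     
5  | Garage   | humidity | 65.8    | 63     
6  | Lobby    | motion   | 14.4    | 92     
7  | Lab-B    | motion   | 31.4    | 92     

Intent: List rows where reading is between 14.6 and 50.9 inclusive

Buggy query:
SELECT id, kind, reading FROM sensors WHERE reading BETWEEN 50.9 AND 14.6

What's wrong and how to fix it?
Bug: The bounds are reversed; BETWEEN a AND b requires a <= b to match anything

Fix: Write BETWEEN 14.6 AND 50.9

Corrected query:
SELECT id, kind, reading FROM sensors WHERE reading BETWEEN 14.6 AND 50.9

Result:
id | kind     | reading
---+----------+--------
1  | motion   | 15.4   
3  | pressure | 46.3   
7  | motion   | 31.4   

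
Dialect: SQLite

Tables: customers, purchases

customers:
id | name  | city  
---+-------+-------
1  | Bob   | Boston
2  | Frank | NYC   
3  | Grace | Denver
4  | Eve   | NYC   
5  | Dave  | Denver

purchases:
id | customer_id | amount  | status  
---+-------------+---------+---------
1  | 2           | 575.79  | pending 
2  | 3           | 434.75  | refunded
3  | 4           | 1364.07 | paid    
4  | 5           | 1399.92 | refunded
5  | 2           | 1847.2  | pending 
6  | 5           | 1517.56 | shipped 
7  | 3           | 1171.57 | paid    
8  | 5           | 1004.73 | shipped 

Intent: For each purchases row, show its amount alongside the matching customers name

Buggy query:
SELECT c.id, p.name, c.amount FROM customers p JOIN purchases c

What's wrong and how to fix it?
Bug: JOIN with no ON clause produces a cartesian product; every purchases row pairs with every customers row

Fix: Specify the join condition linking the foreign key to the parent id

Corrected query:
SELECT c.id, p.name, c.amount FROM customers p JOIN purchases c ON c.customer_id = p.id

Result:
id | name  | amount 
---+-------+--------
1  | Frank | 575.79 
2  | Grace | 434.75 
3  | Eve   | 1364.07
4  | Dave  | 1399.92
5  | Frank | 1847.2 
6  | Dave  | 1517.56
7  | Grace | 1171.57
8  | Dave  | 1004.73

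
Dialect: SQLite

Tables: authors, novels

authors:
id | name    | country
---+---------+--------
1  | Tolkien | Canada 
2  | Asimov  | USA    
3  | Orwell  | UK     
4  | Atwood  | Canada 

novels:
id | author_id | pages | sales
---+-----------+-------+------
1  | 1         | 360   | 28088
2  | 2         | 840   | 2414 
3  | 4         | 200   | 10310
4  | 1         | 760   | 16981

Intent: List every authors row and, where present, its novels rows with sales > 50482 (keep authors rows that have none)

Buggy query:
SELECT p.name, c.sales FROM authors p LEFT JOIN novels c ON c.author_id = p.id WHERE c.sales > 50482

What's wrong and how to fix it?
Bug: Filtering c.sales in WHERE discards the NULL rows produced by LEFT JOIN, turning it into an inner join

Fix: Put 'c.sales > 50482' in the JOIN's ON clause instead of WHERE

Corrected query:
SELECT p.name, c.sales FROM authors p LEFT JOIN novels c ON c.author_id = p.id AND c.sales > 50482

Result:
name    | sales
--------+------
Tolkien | NULL 
Asimov  | NULL 
Orwell  | NULL 
Atwood  | NULL 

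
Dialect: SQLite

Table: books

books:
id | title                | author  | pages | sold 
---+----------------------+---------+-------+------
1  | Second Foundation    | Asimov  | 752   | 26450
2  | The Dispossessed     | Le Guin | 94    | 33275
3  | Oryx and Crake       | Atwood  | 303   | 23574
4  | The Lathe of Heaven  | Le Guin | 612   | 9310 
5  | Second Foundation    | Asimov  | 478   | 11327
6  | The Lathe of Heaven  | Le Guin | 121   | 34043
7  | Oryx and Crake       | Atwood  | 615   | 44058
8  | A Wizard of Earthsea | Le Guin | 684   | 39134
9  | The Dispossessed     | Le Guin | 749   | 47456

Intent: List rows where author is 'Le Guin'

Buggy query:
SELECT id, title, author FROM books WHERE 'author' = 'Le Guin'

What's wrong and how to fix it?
Bug: 'author' in single quotes is a string literal, not the column; the comparison is literal-vs-literal and never true

Fix: Remove the quotes around the column name (or use double quotes for an identifier)

Corrected query:
SELECT id, title, author FROM books WHERE author = 'Le Guin'

Result:
id | title                | author 
---+----------------------+--------
2  | The Dispossessed     | Le Guin
4  | The Lathe of Heaven  | Le Guin
6  | The Lathe of Heaven  | Le Guin
8  | A Wizard of Earthsea | Le Guin
9  | The Dispossessed     | Le Guin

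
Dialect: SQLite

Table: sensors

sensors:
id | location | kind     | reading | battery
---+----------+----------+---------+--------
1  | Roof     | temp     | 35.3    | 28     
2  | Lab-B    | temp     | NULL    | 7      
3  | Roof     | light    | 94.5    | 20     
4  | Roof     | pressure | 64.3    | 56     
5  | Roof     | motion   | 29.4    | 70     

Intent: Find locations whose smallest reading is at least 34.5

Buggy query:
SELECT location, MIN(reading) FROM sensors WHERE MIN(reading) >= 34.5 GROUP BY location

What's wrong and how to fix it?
Bug: Aggregates like MIN are computed per group after WHERE runs

Fix: Replace WHERE with HAVING after the GROUP BY

Corrected query:
SELECT location, MIN(reading) FROM sensors GROUP BY location HAVING MIN(reading) >= 34.5

Result:
(no rows)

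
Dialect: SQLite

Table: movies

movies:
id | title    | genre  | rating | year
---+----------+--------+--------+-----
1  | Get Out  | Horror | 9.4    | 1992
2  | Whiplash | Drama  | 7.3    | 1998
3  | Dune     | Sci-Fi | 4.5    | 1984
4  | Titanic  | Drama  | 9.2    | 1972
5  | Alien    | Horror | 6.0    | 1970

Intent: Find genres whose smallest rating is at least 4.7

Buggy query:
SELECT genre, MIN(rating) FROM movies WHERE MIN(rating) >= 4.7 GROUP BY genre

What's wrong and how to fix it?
Bug: Aggregates like MIN are computed per group after WHERE runs

Fix: Replace WHERE with HAVING after the GROUP BY

Corrected query:
SELECT genre, MIN(rating) FROM movies GROUP BY genre HAVING MIN(rating) >= 4.7

Result:
genre  | MIN(rating)
-------+------------
Drama  | 7.3        
Horror | 6          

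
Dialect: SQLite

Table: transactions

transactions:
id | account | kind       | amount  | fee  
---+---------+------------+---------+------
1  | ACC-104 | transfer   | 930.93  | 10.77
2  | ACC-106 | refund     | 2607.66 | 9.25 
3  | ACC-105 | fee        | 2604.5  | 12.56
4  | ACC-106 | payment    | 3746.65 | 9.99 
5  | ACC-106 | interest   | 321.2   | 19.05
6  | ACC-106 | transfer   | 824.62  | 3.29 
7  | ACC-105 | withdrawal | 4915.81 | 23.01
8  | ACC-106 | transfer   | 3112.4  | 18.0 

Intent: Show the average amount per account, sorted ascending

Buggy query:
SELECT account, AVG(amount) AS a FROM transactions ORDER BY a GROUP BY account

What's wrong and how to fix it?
Bug: ORDER BY appears before GROUP BY; SQL clause order requires GROUP BY first

Fix: Move ORDER BY to the end, after GROUP BY

Corrected query:
SELECT account, AVG(amount) AS a FROM transactions GROUP BY account ORDER BY a

Result:
account | a       
--------+---------
ACC-104 | 930.93  
ACC-106 | 2122.506
ACC-105 | 3760.155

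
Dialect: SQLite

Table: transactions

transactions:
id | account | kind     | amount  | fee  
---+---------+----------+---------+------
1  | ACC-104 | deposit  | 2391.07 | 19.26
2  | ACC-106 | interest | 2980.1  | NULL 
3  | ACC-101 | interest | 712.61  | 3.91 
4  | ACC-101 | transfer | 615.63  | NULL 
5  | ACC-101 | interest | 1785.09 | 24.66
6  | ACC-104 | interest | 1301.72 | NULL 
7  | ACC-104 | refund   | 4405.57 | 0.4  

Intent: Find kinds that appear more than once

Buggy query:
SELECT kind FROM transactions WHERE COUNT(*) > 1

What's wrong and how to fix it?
Bug: COUNT(*) is an aggregate and cannot be used in WHERE

Fix: Group first, then use HAVING for the count condition

Corrected query:
SELECT kind FROM transactions GROUP BY kind HAVING COUNT(*) > 1

Result:
kind    
--------
interest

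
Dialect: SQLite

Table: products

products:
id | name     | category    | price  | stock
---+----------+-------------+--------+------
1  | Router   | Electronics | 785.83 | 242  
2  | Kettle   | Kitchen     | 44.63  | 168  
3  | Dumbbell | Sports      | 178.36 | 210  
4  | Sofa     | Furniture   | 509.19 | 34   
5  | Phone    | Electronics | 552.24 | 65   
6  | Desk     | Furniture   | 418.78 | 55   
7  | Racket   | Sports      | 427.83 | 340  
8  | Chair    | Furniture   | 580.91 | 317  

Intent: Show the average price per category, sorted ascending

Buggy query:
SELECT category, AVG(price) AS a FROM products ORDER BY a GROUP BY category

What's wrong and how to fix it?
Bug: ORDER BY appears before GROUP BY; SQL clause order requires GROUP BY first

Fix: Move ORDER BY to the end, after GROUP BY

Corrected query:
SELECT category, AVG(price) AS a FROM products GROUP BY category ORDER BY a

Result:
category    | a      
------------+--------
Kitchen     | 44.63  
Sports      | 303.095
Furniture   | 502.96 
Electronics | 669.035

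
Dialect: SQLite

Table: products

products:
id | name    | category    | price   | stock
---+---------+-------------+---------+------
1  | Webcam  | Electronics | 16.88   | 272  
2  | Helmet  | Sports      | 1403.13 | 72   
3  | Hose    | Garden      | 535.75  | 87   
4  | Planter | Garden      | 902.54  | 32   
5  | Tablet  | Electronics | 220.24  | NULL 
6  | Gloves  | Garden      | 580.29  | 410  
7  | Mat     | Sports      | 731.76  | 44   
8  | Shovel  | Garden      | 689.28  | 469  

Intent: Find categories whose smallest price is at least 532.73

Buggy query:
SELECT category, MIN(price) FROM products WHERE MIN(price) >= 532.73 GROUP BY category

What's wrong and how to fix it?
Bug: Aggregates like MIN are computed per group after WHERE runs

Fix: Use HAVING for the per-group MIN condition

Corrected query:
SELECT category, MIN(price) FROM products GROUP BY category HAVING MIN(price) >= 532.73

Result:
category | MIN(price)
---------+-----------
Garden   | 535.75    
Sports   | 731.76    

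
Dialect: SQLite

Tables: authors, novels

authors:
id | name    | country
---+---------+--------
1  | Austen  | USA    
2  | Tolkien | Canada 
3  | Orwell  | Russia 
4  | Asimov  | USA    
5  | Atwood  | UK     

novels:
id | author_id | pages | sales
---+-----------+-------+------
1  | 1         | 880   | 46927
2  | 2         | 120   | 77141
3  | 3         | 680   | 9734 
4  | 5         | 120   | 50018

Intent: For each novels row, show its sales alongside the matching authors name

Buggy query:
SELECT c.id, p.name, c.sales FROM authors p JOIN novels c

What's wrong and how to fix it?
Bug: Missing join condition: each novels row is matched to all authors rows instead of just its own

Fix: Add ON c.author_id = p.id to the JOIN

Corrected query:
SELECT c.id, p.name, c.sales FROM authors p JOIN novels c ON c.author_id = p.id

Result:
id | name    | sales
---+---------+------
1  | Austen  | 46927
2  | Tolkien | 77141
3  | Orwell  | 9734 
4  | Atwood  | 50018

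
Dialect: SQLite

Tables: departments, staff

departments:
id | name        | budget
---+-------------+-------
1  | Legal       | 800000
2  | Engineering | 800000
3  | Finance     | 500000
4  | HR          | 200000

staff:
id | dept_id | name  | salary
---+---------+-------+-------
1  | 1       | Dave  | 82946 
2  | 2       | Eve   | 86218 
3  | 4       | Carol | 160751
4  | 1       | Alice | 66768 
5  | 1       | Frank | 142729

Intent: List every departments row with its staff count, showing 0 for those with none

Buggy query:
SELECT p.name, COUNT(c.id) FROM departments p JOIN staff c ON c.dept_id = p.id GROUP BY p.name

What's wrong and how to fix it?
Bug: An inner join excludes parents with zero children

Fix: Use LEFT JOIN so parents without children still appear (COUNT(c.id) gives 0)

Corrected query:
SELECT p.name, COUNT(c.id) FROM departments p LEFT JOIN staff c ON c.dept_id = p.id GROUP BY p.name

Result:
name        | COUNT(c.id)
------------+------------
Engineering | 1          
Finance     | 0          
HR          | 1          
Legal       | 3          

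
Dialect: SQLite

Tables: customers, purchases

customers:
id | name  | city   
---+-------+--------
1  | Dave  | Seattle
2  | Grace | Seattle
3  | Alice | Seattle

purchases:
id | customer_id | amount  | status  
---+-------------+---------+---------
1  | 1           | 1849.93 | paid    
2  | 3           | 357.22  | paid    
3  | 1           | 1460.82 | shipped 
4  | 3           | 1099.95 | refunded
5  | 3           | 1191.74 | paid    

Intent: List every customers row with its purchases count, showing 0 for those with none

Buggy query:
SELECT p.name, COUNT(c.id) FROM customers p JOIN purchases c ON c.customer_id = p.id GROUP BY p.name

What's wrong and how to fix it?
Bug: INNER JOIN drops customers rows that have no matching purchases rows

Fix: Switch to LEFT JOIN to retain unmatched parent rows

Corrected query:
SELECT p.name, COUNT(c.id) FROM customers p LEFT JOIN purchases c ON c.customer_id = p.id GROUP BY p.name

Result:
name  | COUNT(c.id)
------+------------
Alice | 3          
Dave  | 2          
Grace | 0          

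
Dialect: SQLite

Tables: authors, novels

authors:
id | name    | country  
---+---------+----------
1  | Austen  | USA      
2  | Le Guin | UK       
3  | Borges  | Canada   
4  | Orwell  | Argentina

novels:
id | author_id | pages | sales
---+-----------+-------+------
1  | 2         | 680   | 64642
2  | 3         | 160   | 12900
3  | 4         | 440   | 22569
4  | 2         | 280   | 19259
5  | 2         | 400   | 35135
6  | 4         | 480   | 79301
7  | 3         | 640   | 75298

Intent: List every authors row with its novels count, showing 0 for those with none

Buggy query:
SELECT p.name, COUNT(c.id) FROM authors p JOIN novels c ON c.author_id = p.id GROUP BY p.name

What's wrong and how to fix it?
Bug: INNER JOIN drops authors rows that have no matching novels rows

Fix: Use LEFT JOIN so parents without children still appear (COUNT(c.id) gives 0)

Corrected query:
SELECT p.name, COUNT(c.id) FROM authors p LEFT JOIN novels c ON c.author_id = p.id GROUP BY p.name

Result:
name    | COUNT(c.id)
--------+------------
Austen  | 0          
Borges  | 2          
Le Guin | 3          
Orwell  | 2          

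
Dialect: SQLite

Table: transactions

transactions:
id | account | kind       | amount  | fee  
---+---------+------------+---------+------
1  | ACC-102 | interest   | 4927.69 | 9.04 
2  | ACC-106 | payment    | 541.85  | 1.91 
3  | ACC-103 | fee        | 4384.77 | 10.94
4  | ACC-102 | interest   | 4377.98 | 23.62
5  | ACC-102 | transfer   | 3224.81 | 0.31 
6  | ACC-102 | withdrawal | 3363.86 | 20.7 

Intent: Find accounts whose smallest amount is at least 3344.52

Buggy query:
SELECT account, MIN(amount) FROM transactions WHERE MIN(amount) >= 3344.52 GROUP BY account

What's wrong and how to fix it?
Bug: Aggregates like MIN are computed per group after WHERE runs

Fix: Use HAVING for the per-group MIN condition

Corrected query:
SELECT account, MIN(amount) FROM transactions GROUP BY account HAVING MIN(amount) >= 3344.52

Result:
account | MIN(amount)
--------+------------
ACC-103 | 4384.77    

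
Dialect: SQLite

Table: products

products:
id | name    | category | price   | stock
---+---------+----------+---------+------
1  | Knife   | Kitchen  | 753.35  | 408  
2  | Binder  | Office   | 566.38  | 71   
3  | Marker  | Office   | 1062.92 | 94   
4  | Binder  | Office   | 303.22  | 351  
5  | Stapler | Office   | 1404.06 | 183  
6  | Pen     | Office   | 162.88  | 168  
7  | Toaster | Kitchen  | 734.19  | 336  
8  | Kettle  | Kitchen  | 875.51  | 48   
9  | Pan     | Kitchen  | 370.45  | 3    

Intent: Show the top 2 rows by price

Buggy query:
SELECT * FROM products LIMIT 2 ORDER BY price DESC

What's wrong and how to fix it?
Bug: ORDER BY cannot follow LIMIT; LIMIT is the final clause

Fix: Sort with ORDER BY, then apply LIMIT

Corrected query:
SELECT * FROM products ORDER BY price DESC LIMIT 2

Result:
id | name    | category | price   | stock
---+---------+----------+---------+------
5  | Stapler | Office   | 1404.06 | 183  
3  | Marker  | Office   | 1062.92 | 94   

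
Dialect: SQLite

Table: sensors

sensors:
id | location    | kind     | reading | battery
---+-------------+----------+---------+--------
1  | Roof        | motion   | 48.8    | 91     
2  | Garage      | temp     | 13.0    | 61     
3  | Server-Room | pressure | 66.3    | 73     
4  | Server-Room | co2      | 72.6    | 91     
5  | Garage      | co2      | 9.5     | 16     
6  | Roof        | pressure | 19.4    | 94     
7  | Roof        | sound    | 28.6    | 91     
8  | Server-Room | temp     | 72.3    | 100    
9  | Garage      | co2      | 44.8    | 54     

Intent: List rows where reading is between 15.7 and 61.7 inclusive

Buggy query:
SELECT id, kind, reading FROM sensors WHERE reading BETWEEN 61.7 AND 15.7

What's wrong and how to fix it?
Bug: The bounds are reversed; BETWEEN a AND b requires a <= b to match anything

Fix: Swap the bounds so the smaller value comes first

Corrected query:
SELECT id, kind, reading FROM sensors WHERE reading BETWEEN 15.7 AND 61.7

Result:
id | kind     | reading
---+----------+--------
1  | motion   | 48.8   
6  | pressure | 19.4   
7  | sound    | 28.6   
9  | co2      | 44.8   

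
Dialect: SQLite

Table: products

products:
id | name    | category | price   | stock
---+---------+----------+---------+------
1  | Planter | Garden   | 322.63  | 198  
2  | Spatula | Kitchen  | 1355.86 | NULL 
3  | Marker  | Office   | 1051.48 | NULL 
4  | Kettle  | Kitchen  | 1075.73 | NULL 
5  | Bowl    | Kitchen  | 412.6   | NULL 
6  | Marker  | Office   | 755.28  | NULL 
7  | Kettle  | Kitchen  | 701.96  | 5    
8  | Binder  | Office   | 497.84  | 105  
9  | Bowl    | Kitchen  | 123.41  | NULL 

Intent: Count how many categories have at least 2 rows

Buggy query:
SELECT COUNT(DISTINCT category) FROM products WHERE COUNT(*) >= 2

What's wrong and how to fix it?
Bug: WHERE filters individual rows, not groups, so a group-level COUNT is invalid there

Fix: Use a subquery that GROUPs and filters with HAVING, then count its rows

Corrected query:
SELECT COUNT(*) FROM (SELECT category FROM products GROUP BY category HAVING COUNT(*) >= 2)

Result:
COUNT(*)
--------
2       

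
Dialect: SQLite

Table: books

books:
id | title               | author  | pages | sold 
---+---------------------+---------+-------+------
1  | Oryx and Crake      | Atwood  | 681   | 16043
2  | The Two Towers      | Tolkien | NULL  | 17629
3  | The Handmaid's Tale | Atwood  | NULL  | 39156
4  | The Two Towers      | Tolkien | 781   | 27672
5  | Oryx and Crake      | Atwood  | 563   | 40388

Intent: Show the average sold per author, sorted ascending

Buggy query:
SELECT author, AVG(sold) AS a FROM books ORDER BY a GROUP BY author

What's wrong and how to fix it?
Bug: GROUP BY must precede ORDER BY

Fix: Move ORDER BY to the end, after GROUP BY

Corrected query:
SELECT author, AVG(sold) AS a FROM books GROUP BY author ORDER BY a

Result:
author  | a           
--------+-------------
Tolkien | 22650.5     
Atwood  | 31862.333333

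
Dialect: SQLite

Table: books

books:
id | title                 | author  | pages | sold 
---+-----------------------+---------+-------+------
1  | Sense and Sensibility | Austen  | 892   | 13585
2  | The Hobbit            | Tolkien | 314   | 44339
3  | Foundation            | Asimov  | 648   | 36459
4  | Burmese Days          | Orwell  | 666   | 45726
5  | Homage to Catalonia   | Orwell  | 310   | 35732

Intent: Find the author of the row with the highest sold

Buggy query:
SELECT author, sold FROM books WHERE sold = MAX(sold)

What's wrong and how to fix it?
Bug: WHERE is evaluated per row; an aggregate over the whole table isn't defined there

Fix: Wrap MAX in a scalar subquery so WHERE compares against a single value

Corrected query:
SELECT author, sold FROM books WHERE sold = (SELECT MAX(sold) FROM books)

Result:
author | sold 
-------+------
Orwell | 45726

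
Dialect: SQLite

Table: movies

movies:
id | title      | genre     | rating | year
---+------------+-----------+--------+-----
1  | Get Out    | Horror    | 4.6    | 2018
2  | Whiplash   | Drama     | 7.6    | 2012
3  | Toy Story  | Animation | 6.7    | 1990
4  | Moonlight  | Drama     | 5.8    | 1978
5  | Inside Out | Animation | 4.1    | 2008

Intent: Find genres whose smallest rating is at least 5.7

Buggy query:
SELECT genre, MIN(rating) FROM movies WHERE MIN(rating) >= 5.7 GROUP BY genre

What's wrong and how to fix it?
Bug: MIN() in WHERE is a misuse of aggregate

Fix: Use HAVING for the per-group MIN condition

Corrected query:
SELECT genre, MIN(rating) FROM movies GROUP BY genre HAVING MIN(rating) >= 5.7

Result:
genre | MIN(rating)
------+------------
Drama | 5.8        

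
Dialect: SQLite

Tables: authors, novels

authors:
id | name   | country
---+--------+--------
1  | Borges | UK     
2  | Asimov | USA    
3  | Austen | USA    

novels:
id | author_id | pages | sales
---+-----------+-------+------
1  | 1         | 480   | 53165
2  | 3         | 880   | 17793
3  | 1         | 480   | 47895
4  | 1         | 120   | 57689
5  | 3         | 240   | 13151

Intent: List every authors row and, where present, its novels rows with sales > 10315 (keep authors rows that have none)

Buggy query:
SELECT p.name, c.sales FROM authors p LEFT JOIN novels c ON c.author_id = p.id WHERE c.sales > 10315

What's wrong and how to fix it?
Bug: Filtering c.sales in WHERE discards the NULL rows produced by LEFT JOIN, turning it into an inner join

Fix: Put 'c.sales > 10315' in the JOIN's ON clause instead of WHERE

Corrected query:
SELECT p.name, c.sales FROM authors p LEFT JOIN novels c ON c.author_id = p.id AND c.sales > 10315

Result:
name   | sales
-------+------
Borges | 47895
Borges | 53165
Borges | 57689
Asimov | NULL 
Austen | 13151
Austen | 17793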